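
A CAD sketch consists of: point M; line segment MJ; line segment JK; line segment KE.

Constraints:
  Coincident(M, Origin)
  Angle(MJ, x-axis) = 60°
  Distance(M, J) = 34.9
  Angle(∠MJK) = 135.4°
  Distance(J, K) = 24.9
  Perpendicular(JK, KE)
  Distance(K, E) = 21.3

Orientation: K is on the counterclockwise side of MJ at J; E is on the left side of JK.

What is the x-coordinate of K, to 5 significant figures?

11.173

M is at the origin; MJ runs at 60.0° with length 34.9, so J = 34.9·(cos 60.0°, sin 60.0°) = (17.450, 30.224). ∠MJK = 135.4°, so JK runs at 60.0° + (180° − 135.4°) = 104.60° from the x-axis; with |JK| = 24.9, K = J + 24.9·(cos 104.60°, sin 104.60°) = (11.173, 54.320). So K.x = 11.173.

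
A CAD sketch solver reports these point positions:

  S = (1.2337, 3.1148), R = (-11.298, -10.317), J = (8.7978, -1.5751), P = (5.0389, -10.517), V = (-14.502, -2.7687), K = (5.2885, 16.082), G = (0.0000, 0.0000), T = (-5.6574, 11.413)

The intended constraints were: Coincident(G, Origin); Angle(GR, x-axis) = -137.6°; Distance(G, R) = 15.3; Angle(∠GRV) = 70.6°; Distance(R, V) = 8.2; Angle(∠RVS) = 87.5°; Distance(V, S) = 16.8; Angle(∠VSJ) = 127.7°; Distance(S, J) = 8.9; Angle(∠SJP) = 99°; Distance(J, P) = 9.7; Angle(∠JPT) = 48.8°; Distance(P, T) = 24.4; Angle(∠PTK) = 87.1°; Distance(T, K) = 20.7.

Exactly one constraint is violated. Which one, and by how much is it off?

Distance(T, K) = 20.7 — off by 8.80.

G = (0.00, 0.00) ✓; GR at -137.6° ✓; |GR| = 15.30 ✓; ∠GRV = 70.60° ✓; |RV| = 8.200 ✓; ∠RVS = 87.50° ✓; |VS| = 16.80 ✓; ∠VSJ = 127.7° ✓; |SJ| = 8.900 ✓; ∠SJP = 99.00° ✓; |JP| = 9.700 ✓; ∠JPT = 48.80° ✓; |PT| = 24.40 ✓; ∠PTK = 87.10° ✓; |TK| = 11.90 ✗.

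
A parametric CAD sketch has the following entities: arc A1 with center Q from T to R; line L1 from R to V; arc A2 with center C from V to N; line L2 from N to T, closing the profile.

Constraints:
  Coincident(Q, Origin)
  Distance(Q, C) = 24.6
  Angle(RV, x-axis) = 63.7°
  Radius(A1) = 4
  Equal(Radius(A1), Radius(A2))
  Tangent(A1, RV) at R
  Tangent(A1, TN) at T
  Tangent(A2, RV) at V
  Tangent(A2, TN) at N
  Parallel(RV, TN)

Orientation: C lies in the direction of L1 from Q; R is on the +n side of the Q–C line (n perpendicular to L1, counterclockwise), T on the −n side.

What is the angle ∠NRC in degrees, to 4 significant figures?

8.779°

The slot axis is L1's direction at 63.7°, so u = (cos 63.7°, sin 63.7°) = (0.4431, 0.8965) and n = (−sin 63.7°, cos 63.7°) = (-0.8965, 0.4431). Q is at the origin and C lies 24.6 along u from Q, so C = 24.6·u = (10.90, 22.05). Tangency of A1 to both parallel lines with radius 4.0 puts R and T at Q ± 4.0·n: R = (-3.586, 1.772), T = (3.586, -1.772). Equal radii place V and N the same way about C: V = C + 4.0·n = (7.314, 23.83), N = C − 4.0·n = (14.49, 20.28). Then cos ∠NRC = RN·RC / (|RN||RC|), giving 8.779°.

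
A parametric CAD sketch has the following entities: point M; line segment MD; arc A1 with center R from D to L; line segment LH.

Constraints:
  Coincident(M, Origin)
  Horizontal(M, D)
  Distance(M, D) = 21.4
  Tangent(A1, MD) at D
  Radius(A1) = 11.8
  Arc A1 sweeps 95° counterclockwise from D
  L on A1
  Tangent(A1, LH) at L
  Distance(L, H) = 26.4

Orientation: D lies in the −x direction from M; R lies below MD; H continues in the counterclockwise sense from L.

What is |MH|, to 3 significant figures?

49.8

On A1, D sits at bearing 90° from R; a 95° counterclockwise sweep puts L at bearing 185°, so L = R + 11.8·(cos 185°, sin 185°) = (-33.2, -12.8). A1 meets LH tangentially, so RL is at right angles to LH, so LH runs along (−sin 185°, cos 185°); with |LH| = 26.4, H = (-30.9, -39.1). Then |MH| = |H − M| = 49.8.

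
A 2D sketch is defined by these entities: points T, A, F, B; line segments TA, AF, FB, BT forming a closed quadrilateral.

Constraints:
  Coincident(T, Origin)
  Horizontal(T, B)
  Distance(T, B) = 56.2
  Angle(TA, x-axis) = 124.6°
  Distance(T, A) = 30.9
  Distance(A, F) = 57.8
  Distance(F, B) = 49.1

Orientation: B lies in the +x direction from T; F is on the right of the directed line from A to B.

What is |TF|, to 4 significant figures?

26.97

T is at the origin; TB is horizontal with |TB| = 56.2 and B in +x, so B = (56.2, 0). TA runs at 124.6° with |TA| = 30.9, so A = (-17.55, 25.43). F is determined by |AF| = 57.8 and |FB| = 49.1 together: it lies at the intersection of circle(A, 57.8) and circle(B, 49.1). With |AB| = 78.01, the foot of the radical line on AB is 44.97 from A and the perpendicular offset is √(57.8² − 44.97²) = 36.32. Taking the right-of-AB solution: F = (13.12, -23.56).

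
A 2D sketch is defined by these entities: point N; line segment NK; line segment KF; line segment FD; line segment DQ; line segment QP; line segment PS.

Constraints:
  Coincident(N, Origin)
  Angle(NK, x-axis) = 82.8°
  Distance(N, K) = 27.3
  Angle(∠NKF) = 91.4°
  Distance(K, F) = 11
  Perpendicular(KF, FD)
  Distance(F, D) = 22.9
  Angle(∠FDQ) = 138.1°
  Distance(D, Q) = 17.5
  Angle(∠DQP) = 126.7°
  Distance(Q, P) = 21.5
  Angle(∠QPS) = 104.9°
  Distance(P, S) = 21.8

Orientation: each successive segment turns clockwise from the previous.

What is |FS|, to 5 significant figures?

38.834

∠DQP = 126.7° gives QP at 169.00° from the x-axis; with |QP| = 21.5, P = (-21.997, -4.4850). ∠QPS = 104.9° gives PS at 93.900° from the x-axis; with |PS| = 21.8, S = (-23.480, 17.265). Then |FS| = |S − F| = 38.834.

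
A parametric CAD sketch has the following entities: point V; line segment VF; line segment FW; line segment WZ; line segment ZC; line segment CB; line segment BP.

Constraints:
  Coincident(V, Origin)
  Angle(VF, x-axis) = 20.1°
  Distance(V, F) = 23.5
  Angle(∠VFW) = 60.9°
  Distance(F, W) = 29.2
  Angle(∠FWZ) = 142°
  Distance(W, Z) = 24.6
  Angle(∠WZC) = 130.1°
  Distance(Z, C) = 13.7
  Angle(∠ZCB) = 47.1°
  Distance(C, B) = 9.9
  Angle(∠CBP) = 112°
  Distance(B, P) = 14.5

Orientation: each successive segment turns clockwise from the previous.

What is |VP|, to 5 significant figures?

36.811

∠ZCB = 47.1° gives CB at 40.200° from the x-axis; with |CB| = 9.9, B = (-6.5297, -29.506). ∠CBP = 112.0° gives BP at -27.800° from the x-axis; with |BP| = 14.5, P = (6.2968, -36.268). Then |VP| = |P − V| = 36.811.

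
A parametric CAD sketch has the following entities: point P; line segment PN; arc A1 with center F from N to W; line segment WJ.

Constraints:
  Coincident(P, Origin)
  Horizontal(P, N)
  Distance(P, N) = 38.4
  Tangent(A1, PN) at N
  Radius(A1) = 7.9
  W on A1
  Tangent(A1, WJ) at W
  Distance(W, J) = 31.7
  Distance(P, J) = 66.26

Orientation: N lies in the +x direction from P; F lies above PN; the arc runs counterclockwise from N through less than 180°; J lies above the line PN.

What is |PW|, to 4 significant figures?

46.20

P is at the origin; PN is horizontal with |PN| = 38.4 and N on the +x side, so N = (38.40, 0.000). A1 meets PN tangentially, so FN is at right angles to PN, so F = N + (0, 7.9) = (38.40, 7.900). Since FW ⟂ WJ (tangency), |FJ| = √(7.9² + 31.7²) = 32.67 regardless of where W sits on A1. So J lies on both circle(P, 66.26) and circle(F, 32.67); the above-PN intersection is J = (55.99, 35.43). W is the foot of the tangent from J: W = (45.89, 5.382).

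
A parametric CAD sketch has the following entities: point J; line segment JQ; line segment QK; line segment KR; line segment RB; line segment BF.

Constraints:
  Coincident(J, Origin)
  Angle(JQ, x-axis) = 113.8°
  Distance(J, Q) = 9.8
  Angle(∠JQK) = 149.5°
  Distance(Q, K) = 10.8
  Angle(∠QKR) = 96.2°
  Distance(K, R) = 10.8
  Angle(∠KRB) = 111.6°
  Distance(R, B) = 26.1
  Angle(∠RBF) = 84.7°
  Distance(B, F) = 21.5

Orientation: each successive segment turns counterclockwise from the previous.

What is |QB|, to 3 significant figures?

25.5

J is at the origin; JQ runs at 113.8° with length 9.8, so Q = (-3.95, 8.97). ∠JQK = 149.5° gives QK at 144° from the x-axis; with |QK| = 10.8, K = (-12.7, 15.3). ∠QKR = 96.2° gives KR at -132° from the x-axis; with |KR| = 10.8, R = (-19.9, 7.23). ∠KRB = 111.6° gives RB at -63.5° from the x-axis; with |RB| = 26.1, B = (-8.29, -16.1). Then |QB| = |B − Q| = 25.5.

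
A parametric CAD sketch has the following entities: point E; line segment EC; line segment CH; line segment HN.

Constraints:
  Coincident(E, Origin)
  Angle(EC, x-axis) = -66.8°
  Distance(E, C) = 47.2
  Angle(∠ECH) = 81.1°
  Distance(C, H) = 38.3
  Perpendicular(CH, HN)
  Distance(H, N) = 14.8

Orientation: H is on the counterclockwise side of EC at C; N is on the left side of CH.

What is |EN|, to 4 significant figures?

44.43

∠ECH = 81.1°, so CH runs at -66.8° + (180° − 81.1°) = 32.10° from the x-axis; with |CH| = 38.3, H = C + 38.3·(cos 32.10°, sin 32.10°) = (51.04, -23.03). CH ⟂ HN; with |HN| = 14.8 on the left of CH, N = H + 14.8·(-0.5314, 0.8471) = (43.17, -10.49). Then |EN| = |N − E| = 44.43.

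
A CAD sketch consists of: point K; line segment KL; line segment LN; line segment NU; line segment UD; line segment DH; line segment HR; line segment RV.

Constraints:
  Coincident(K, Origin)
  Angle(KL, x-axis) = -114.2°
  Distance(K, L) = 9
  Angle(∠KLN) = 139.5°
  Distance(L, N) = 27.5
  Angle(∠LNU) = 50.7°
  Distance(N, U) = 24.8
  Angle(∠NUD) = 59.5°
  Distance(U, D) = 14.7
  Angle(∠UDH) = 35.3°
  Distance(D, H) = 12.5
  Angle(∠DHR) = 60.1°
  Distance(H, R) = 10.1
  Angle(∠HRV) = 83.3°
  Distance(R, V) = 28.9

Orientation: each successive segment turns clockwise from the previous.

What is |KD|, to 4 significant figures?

13.57

K is at the origin; KL runs at -114.2° with length 9.0, so L = (-3.689, -8.209). ∠KLN = 139.5° gives LN at -154.7° from the x-axis; with |LN| = 27.5, N = (-28.55, -19.96). ∠LNU = 50.7° gives NU at 76.00° from the x-axis; with |NU| = 24.8, U = (-22.55, 4.102). ∠NUD = 59.5° gives UD at -44.50° from the x-axis; with |UD| = 14.7, D = (-12.07, -6.201). Then |KD| = |D − K| = 13.57.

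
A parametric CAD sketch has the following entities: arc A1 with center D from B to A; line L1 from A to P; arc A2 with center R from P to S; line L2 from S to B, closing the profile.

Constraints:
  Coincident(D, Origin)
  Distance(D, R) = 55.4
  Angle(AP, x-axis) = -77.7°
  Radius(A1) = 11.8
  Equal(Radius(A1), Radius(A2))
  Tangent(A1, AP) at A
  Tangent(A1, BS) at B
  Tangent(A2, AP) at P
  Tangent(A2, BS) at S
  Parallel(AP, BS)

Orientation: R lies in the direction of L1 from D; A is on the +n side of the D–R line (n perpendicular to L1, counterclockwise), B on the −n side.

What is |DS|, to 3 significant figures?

56.6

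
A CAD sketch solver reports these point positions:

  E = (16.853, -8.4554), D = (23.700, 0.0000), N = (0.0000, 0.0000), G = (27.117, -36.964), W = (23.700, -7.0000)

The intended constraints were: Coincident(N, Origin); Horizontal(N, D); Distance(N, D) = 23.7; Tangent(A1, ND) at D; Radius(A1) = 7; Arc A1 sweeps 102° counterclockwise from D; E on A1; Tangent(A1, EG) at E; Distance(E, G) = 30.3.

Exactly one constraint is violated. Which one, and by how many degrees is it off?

Tangent(A1, EG) at E — off by 7.80°.

N = (0.00, 0.00) ✓; N.y = 0.00, D.y = 0.00 ✓; |ND| = 23.70 ✓; ∠(WD, DN) = 90.00° ✓; |WD| = 7.000 ✓; bearing(W→E) − bearing(W→D) = 102.0° ✓; |WE| = 7.000 ✓; ∠(WE, EG) = 82.20° ✗; |EG| = 30.30 ✓.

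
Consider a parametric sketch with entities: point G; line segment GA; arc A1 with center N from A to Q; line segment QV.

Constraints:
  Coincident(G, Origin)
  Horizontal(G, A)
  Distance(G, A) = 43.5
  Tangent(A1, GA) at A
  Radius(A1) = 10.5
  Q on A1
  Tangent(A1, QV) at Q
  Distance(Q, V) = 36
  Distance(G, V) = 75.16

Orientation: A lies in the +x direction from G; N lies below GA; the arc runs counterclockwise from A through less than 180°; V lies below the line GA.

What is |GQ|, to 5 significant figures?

40.208

G is at the origin; GA is horizontal with |GA| = 43.5 and A on the +x side, so A = (43.500, 0.0000). Tangency of A1 to GA means the radius NA is perpendicular to GA, so N = A + (0, -10.5) = (43.500, -10.500). Since NQ ⟂ QV (tangency), |NV| = √(10.5² + 36.0²) = 37.500 regardless of where Q sits on A1. So V lies on both circle(G, 75.16) and circle(N, 37.500); the below-GA intersection is V = (61.281, -43.517). Q is the foot of the tangent from V: Q = (36.019, -17.868).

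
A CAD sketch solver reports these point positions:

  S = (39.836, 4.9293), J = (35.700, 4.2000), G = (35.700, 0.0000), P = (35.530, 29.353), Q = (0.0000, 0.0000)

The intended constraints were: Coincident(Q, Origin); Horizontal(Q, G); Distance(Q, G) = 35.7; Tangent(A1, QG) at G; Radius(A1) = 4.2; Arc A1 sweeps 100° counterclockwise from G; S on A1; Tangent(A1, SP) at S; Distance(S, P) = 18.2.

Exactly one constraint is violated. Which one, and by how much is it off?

Distance(S, P) = 18.2 — off by 6.60.

Q = (0.00, 0.00) ✓; Q.y = 0.00, G.y = 0.00 ✓; |QG| = 35.70 ✓; ∠(JG, GQ) = 90.00° ✓; |JG| = 4.200 ✓; bearing(J→S) − bearing(J→G) = 100.0° ✓; |JS| = 4.200 ✓; ∠(JS, SP) = 90.00° ✓; |SP| = 24.80 ✗.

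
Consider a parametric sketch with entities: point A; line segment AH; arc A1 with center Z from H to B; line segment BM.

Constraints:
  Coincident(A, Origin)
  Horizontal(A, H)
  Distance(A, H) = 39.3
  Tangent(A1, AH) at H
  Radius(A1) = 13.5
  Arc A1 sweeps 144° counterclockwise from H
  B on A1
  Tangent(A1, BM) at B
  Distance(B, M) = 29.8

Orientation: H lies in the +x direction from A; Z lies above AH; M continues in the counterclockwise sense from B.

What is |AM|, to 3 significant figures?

47.9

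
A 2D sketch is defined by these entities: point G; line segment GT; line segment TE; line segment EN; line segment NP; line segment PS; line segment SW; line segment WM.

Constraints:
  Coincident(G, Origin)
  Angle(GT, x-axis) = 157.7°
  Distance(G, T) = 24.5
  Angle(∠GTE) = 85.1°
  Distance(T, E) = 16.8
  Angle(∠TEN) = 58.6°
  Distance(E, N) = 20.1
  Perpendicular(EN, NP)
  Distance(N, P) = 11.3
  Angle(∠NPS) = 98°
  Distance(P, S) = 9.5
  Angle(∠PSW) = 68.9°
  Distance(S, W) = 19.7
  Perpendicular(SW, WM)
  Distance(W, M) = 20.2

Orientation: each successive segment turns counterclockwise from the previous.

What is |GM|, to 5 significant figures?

6.5905

∠PSW = 68.9° gives SW at -62.900° from the x-axis; with |SW| = 19.7, W = (-11.396, -9.4378). SW is perpendicular to WM, so WM runs at 27.100°; with |WM| = 20.2, M = (6.5863, -0.23580). Then |GM| = |M − G| = 6.5905.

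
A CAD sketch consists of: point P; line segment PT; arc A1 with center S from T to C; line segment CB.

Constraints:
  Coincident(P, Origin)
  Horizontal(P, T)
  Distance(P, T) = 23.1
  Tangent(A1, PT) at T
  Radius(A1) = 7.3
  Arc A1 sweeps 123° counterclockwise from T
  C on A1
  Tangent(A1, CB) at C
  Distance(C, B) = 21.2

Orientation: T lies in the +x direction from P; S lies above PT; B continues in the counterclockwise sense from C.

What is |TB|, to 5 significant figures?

29.558

P is at the origin; PT is horizontal with |PT| = 23.1 and T on the +x side, so T = (23.100, 0.0000). The tangent condition forces ST to be normal to PT, so S = T + (0, 7.3) = (23.100, 7.3000). On A1, T sits at bearing -90° from S; a 123° counterclockwise sweep puts C at bearing 33°, so C = S + 7.3·(cos 33°, sin 33°) = (29.222, 11.276). Tangency of A1 to CB means the radius SC is perpendicular to CB, so CB runs along (−sin 33°, cos 33°); with |CB| = 21.2, B = (17.676, 29.056). Then |TB| = |B − T| = 29.558.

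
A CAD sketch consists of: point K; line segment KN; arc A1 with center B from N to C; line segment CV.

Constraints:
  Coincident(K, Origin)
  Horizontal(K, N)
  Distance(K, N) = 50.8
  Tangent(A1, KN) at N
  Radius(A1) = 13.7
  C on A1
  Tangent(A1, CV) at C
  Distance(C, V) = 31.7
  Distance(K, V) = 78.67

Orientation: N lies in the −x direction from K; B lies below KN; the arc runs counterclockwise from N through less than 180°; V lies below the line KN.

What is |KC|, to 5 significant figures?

65.971

Checks: K = (0.00, 0.00) ✓; |BC| = 13.70 ✓; ∠(BC, CV) = 90.00° ✓; |CV| = 31.70 ✓; |KV| = 78.67 ✓.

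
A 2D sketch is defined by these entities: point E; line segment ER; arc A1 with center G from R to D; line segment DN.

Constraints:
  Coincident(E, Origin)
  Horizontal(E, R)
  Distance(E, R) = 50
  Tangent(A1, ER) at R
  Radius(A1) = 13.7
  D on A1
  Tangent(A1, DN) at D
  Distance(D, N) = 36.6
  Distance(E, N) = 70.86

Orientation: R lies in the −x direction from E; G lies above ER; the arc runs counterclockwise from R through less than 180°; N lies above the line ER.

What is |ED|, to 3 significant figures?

40.9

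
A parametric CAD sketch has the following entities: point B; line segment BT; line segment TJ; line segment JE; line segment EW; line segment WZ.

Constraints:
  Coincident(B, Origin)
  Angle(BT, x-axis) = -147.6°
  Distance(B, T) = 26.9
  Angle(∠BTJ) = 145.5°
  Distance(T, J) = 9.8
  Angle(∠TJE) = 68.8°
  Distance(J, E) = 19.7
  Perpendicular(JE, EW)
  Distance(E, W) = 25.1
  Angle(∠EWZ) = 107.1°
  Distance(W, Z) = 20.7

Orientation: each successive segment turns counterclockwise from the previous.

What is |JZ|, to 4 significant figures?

31.19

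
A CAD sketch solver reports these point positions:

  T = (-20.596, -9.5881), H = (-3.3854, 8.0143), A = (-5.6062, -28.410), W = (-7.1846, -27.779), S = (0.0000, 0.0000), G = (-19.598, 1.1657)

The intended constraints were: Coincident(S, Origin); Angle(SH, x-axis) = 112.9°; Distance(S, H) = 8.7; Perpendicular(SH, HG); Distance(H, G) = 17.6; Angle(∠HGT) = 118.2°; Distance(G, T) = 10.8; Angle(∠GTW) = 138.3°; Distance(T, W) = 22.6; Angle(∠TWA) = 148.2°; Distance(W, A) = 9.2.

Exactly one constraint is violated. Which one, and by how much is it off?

Distance(W, A) = 9.2 — off by 7.50.

S = (0.00, 0.00) ✓; SH at 112.9° ✓; |SH| = 8.700 ✓; ∠(SH, HG) = 90.00° ✓; |HG| = 17.60 ✓; ∠HGT = 118.2° ✓; |GT| = 10.80 ✓; ∠GTW = 138.3° ✓; |TW| = 22.60 ✓; ∠TWA = 148.2° ✓; |WA| = 1.700 ✗.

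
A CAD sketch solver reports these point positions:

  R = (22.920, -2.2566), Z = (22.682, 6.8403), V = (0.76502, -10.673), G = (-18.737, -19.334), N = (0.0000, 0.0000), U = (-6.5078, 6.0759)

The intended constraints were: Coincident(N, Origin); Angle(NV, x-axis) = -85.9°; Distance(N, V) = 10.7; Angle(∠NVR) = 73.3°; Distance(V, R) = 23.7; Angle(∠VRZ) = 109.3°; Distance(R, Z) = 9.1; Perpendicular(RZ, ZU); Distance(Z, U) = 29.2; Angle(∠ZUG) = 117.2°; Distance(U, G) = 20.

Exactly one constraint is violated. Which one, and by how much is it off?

Distance(U, G) = 20 — off by 8.20.

N = (0.00, 0.00) ✓; NV at -85.90° ✓; |NV| = 10.70 ✓; ∠NVR = 73.30° ✓; |VR| = 23.70 ✓; ∠VRZ = 109.3° ✓; |RZ| = 9.100 ✓; ∠(RZ, ZU) = 90.00° ✓; |ZU| = 29.20 ✓; ∠ZUG = 117.2° ✓; |UG| = 28.20 ✗.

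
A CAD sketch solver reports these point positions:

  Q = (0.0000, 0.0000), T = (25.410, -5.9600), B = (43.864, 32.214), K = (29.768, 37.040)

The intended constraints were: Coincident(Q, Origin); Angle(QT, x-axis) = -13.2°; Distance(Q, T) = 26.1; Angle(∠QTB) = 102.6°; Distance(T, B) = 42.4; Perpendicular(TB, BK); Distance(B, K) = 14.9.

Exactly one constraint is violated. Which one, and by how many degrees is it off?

Perpendicular(TB, BK) — off by 6.90°.

Q = (0.00, 0.00) ✓; QT at -13.20° ✓; |QT| = 26.10 ✓; ∠QTB = 102.6° ✓; |TB| = 42.40 ✓; ∠(TB, BK) = 96.90° ✗; |BK| = 14.90 ✓.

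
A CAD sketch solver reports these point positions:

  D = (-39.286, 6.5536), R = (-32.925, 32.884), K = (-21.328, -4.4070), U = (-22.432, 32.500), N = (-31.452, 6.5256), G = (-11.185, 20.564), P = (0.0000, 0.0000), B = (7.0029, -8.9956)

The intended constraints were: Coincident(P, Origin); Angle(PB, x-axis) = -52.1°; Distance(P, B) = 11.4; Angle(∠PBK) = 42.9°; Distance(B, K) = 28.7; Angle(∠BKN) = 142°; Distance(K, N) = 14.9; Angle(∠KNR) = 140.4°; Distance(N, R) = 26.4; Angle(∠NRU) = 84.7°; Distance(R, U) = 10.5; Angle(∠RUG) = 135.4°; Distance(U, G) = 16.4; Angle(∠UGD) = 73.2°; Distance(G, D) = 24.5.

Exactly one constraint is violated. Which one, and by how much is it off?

Distance(G, D) = 24.5 — off by 6.90.

P = (0.00, 0.00) ✓; PB at -52.10° ✓; |PB| = 11.40 ✓; ∠PBK = 42.90° ✓; |BK| = 28.70 ✓; ∠BKN = 142.0° ✓; |KN| = 14.90 ✓; ∠KNR = 140.4° ✓; |NR| = 26.40 ✓; ∠NRU = 84.71° ✓; |RU| = 10.50 ✓; ∠RUG = 135.4° ✓; |UG| = 16.40 ✓; ∠UGD = 73.20° ✓; |GD| = 31.40 ✗.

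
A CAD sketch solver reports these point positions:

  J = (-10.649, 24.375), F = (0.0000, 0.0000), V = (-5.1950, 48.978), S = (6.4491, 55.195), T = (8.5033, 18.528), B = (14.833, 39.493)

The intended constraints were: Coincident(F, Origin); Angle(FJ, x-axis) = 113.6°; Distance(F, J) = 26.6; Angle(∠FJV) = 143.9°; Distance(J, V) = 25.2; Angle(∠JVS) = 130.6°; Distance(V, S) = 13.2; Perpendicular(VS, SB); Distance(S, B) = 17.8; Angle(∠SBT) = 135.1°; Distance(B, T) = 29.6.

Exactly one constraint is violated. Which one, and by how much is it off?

Distance(B, T) = 29.6 — off by 7.70.

F = (0.00, 0.00) ✓; FJ at 113.6° ✓; |FJ| = 26.60 ✓; ∠FJV = 143.9° ✓; |JV| = 25.20 ✓; ∠JVS = 130.6° ✓; |VS| = 13.20 ✓; ∠(VS, SB) = 90.00° ✓; |SB| = 17.80 ✓; ∠SBT = 135.1° ✓; |BT| = 21.90 ✗.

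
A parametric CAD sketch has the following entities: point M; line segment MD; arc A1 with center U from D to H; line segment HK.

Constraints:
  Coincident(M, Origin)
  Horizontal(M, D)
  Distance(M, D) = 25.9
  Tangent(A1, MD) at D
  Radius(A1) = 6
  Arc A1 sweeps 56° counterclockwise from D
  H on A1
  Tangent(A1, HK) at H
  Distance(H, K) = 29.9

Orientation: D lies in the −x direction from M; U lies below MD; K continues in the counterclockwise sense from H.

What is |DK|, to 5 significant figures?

34.974

M is at the origin; M and D share the same y with |MD| = 25.9 and D on the −x side, so D = (-25.900, 0.0000). Tangency of A1 to MD means the radius UD is perpendicular to MD, so U = D + (0, -6) = (-25.900, -6.0000). On A1, D sits at bearing 90° from U; a 56° counterclockwise sweep puts H at bearing 146°, so H = U + 6.0·(cos 146°, sin 146°) = (-30.874, -2.6448). Since A1 is tangent to HK there, UH ⟂ HK, so HK runs along (−sin 146°, cos 146°); with |HK| = 29.9, K = (-47.594, -27.433). Then |DK| = |K − D| = 34.974.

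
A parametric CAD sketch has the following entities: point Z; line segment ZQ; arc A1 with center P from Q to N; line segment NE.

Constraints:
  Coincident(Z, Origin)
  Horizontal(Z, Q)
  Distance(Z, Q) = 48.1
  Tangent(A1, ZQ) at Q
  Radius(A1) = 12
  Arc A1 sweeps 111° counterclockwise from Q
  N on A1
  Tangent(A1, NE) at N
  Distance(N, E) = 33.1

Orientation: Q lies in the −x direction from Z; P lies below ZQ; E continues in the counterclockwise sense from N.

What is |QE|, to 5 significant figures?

47.207

Z is at the origin; Z and Q share the same y with |ZQ| = 48.1 and Q on the −x side, so Q = (-48.100, 0.0000). Since A1 is tangent to ZQ there, PQ ⟂ ZQ, so P = Q + (0, -12) = (-48.100, -12.000). On A1, Q sits at bearing 90° from P; a 111° counterclockwise sweep puts N at bearing 201°, so N = P + 12.0·(cos 201°, sin 201°) = (-59.303, -16.300). Tangency of A1 to NE means the radius PN is perpendicular to NE, so NE runs along (−sin 201°, cos 201°); with |NE| = 33.1, E = (-47.441, -47.202). Then |QE| = |E − Q| = 47.207.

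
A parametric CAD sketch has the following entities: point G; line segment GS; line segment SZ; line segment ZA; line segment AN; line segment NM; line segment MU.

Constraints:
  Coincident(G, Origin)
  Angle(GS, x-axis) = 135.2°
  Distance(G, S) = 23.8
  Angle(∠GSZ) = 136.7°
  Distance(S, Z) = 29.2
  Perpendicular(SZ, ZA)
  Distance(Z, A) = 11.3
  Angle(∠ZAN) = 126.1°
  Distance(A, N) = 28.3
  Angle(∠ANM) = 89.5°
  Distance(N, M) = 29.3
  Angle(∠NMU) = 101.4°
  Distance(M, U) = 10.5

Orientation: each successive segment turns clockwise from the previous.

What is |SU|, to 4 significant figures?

5.014

∠ANM = 89.5° gives NM at -142.5° from the x-axis; with |NM| = 29.3, M = (-12.38, 6.191). ∠NMU = 101.4° gives MU at 138.9° from the x-axis; with |MU| = 10.5, U = (-20.30, 13.09). Then |SU| = |U − S| = 5.014.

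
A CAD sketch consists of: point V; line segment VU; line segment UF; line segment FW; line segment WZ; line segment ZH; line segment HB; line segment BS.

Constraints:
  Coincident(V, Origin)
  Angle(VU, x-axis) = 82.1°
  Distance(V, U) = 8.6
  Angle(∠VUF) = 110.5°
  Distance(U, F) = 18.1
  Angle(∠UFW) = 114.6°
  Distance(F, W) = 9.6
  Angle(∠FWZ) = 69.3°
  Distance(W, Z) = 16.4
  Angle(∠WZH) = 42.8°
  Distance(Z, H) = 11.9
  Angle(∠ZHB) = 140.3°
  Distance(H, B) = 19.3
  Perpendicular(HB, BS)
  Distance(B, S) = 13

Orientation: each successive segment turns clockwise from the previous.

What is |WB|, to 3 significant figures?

14.8

V is at the origin; VU runs at 82.1° with length 8.6, so U = (1.18, 8.52). ∠VUF = 110.5° gives UF at 12.6° from the x-axis; with |UF| = 18.1, F = (18.8, 12.5). ∠UFW = 114.6° gives FW at -52.8° from the x-axis; with |FW| = 9.6, W = (24.7, 4.82). ∠FWZ = 69.3° gives WZ at -164° from the x-axis; with |WZ| = 16.4, Z = (8.93, 0.162). ∠WZH = 42.8° gives ZH at 59.3° from the x-axis; with |ZH| = 11.9, H = (15.0, 10.4). ∠ZHB = 140.3° gives HB at 19.6° from the x-axis; with |HB| = 19.3, B = (33.2, 16.9). Then |WB| = |B − W| = 14.8.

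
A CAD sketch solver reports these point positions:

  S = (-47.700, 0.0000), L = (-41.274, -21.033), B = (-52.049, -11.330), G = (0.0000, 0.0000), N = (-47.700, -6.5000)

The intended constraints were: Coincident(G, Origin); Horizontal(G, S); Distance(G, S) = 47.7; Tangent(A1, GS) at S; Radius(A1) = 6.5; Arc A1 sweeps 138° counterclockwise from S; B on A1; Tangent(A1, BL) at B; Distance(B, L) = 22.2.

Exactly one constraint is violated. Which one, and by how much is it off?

Distance(B, L) = 22.2 — off by 7.70.

G = (0.00, 0.00) ✓; G.y = 0.00, S.y = 0.00 ✓; |GS| = 47.70 ✓; ∠(NS, SG) = 90.00° ✓; |NS| = 6.500 ✓; bearing(N→B) − bearing(N→S) = 138.0° ✓; |NB| = 6.499 ✓; ∠(NB, BL) = 90.00° ✓; |BL| = 14.50 ✗.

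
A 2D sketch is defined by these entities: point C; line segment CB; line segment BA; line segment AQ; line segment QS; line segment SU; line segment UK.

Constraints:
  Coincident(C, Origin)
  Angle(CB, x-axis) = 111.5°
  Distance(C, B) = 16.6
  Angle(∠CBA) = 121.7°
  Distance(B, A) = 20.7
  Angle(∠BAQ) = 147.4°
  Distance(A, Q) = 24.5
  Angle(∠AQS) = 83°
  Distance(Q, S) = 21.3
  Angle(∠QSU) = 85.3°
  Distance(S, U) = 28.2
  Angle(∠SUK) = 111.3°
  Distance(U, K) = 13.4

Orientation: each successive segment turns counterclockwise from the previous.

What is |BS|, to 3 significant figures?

40.6

C is at the origin; CB runs at 111.5° with length 16.6, so B = (-6.08, 15.4). ∠CBA = 121.7° gives BA at 170° from the x-axis; with |BA| = 20.7, A = (-26.5, 19.1). ∠BAQ = 147.4° gives AQ at -158° from the x-axis; with |AQ| = 24.5, Q = (-49.1, 9.77). ∠AQS = 83.0° gives QS at -60.6° from the x-axis; with |QS| = 21.3, S = (-38.7, -8.78). Then |BS| = |S − B| = 40.6.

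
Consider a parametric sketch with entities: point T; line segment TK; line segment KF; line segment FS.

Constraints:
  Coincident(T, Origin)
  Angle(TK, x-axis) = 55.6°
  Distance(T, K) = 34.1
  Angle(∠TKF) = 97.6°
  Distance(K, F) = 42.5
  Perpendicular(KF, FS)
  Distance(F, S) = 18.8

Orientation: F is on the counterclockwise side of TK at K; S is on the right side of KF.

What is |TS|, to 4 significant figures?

70.55

T is at the origin; TK runs at 55.6° with length 34.1, so K = 34.1·(cos 55.6°, sin 55.6°) = (19.27, 28.14). ∠TKF = 97.6°, so KF runs at 55.6° + (180° − 97.6°) = 138.0° from the x-axis; with |KF| = 42.5, F = K + 42.5·(cos 138.0°, sin 138.0°) = (-12.32, 56.57). KF is perpendicular to FS; with |FS| = 18.8 on the right of KF, S = F + 18.8·(0.6691, 0.7431) = (0.2614, 70.55). Then |TS| = |S − T| = 70.55.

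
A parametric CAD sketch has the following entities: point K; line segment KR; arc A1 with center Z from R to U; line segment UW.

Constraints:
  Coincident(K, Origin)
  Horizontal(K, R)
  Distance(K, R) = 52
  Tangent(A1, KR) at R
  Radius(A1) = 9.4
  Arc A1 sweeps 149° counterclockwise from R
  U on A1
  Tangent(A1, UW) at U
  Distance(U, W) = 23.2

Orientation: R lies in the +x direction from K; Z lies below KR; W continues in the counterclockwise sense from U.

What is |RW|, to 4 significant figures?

33.03

On A1, R sits at bearing 90° from Z; a 149° counterclockwise sweep puts U at bearing 239°, so U = Z + 9.4·(cos 239°, sin 239°) = (47.16, -17.46). A1 meets UW tangentially, so ZU is at right angles to UW, so UW runs along (−sin 239°, cos 239°); with |UW| = 23.2, W = (67.04, -29.41). Then |RW| = |W − R| = 33.03.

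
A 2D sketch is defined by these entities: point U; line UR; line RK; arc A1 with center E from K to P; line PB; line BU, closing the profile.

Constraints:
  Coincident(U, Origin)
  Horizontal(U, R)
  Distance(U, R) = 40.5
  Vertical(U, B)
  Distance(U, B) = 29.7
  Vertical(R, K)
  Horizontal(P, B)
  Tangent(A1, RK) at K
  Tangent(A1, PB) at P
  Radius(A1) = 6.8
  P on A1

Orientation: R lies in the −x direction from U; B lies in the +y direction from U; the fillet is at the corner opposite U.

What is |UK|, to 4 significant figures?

46.53

U is at the origin; UR is horizontal with |UR| = 40.5 and R on the −x side, so R = (-40.50, 0.000). UB is vertical with |UB| = 29.7 and B on the +y side, so B = (0.000, 29.70). The virtual corner opposite U is at (-40.50, 29.70). The tangent condition forces EK to be normal to RK and tangency of A1 to PB means the radius EP is perpendicular to PB, with radius 6.8, so the center E sits 6.8 in from both sides at E = (-33.70, 22.90). That places the tangent points at K = (-40.50, 22.90) on RK and P = (-33.70, 29.70) on PB. Then |UK| = |K − U| = 46.53.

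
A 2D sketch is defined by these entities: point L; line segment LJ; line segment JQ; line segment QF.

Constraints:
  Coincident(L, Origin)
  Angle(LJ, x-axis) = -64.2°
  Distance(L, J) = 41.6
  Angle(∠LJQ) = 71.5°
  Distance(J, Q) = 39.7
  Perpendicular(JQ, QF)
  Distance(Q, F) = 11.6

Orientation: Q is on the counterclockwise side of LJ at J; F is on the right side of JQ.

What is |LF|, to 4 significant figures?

57.52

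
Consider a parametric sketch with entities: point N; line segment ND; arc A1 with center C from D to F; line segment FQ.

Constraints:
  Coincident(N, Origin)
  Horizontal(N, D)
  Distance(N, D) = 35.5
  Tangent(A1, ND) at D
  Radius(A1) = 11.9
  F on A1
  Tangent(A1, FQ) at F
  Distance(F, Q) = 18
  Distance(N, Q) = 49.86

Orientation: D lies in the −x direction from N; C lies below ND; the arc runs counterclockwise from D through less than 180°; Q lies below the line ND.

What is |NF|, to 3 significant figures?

49.2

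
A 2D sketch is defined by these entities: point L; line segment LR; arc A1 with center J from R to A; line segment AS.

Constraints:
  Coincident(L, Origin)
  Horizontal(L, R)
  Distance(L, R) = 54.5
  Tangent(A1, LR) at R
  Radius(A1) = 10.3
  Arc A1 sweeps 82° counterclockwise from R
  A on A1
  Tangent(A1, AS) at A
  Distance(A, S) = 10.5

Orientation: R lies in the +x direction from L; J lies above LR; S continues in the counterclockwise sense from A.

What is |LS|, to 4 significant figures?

68.91

L is at the origin; L and R share the same y with |LR| = 54.5 and R on the +x side, so R = (54.50, 0.000). The tangent condition forces JR to be normal to LR, so J = R + (0, 10.3) = (54.50, 10.30). On A1, R sits at bearing -90° from J; an 82° counterclockwise sweep puts A at bearing -8°, so A = J + 10.3·(cos -8°, sin -8°) = (64.70, 8.867). Tangency of A1 to AS means the radius JA is perpendicular to AS, so AS runs along (−sin -8°, cos -8°); with |AS| = 10.5, S = (66.16, 19.26). Then |LS| = |S − L| = 68.91.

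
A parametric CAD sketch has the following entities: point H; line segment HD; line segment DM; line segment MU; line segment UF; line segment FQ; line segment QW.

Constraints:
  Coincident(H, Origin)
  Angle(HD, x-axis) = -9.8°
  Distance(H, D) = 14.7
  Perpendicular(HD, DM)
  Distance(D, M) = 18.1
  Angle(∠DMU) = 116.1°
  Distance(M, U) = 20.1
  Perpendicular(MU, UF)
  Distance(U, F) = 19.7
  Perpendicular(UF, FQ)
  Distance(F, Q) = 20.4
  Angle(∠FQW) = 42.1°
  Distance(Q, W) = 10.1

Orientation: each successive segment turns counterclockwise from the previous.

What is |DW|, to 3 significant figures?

15.5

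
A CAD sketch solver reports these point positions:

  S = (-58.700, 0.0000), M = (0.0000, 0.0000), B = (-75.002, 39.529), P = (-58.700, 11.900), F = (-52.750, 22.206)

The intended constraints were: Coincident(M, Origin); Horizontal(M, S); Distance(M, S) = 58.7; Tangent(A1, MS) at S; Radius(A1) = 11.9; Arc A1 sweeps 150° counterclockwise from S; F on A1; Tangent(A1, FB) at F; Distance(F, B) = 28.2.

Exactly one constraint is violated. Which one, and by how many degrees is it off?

Tangent(A1, FB) at F — off by 7.90°.

M = (0.00, 0.00) ✓; M.y = 0.00, S.y = 0.00 ✓; |MS| = 58.70 ✓; ∠(PS, SM) = 90.00° ✓; |PS| = 11.90 ✓; bearing(P→F) − bearing(P→S) = 150.0° ✓; |PF| = 11.90 ✓; ∠(PF, FB) = 97.90° ✗; |FB| = 28.20 ✓.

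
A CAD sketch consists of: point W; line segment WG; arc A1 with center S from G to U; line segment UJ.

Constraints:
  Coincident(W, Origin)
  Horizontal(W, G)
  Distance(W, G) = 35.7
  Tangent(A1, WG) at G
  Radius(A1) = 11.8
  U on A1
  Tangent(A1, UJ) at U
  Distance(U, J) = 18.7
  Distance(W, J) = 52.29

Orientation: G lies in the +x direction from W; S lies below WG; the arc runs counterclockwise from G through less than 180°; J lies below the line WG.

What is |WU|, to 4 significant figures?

33.76

Checks: |SU| = 11.80 ✓; ∠(SU, UJ) = 90.00° ✓; |UJ| = 18.70 ✓; |WJ| = 52.29 ✓.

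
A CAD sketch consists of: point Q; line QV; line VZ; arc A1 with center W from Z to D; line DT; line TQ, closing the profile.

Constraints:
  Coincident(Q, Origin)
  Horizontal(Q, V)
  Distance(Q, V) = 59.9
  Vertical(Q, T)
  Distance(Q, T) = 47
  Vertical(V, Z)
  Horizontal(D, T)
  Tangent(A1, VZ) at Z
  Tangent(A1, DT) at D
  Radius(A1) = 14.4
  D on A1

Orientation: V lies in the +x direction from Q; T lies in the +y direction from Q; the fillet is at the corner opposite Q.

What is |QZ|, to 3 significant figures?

68.2

Q is at the origin; QV is horizontal with |QV| = 59.9 and V on the +x side, so V = (59.9, 0.00). Q and T share the same x with |QT| = 47.0 and T on the +y side, so T = (0.00, 47.0). The virtual corner opposite Q is at (59.9, 47.0). Since A1 is tangent to VZ there, WZ ⟂ VZ and tangency of A1 to DT means the radius WD is perpendicular to DT, with radius 14.4, so the center W sits 14.4 in from both sides at W = (45.5, 32.6). That places the tangent points at Z = (59.9, 32.6) on VZ and D = (45.5, 47.0) on DT. Then |QZ| = |Z − Q| = 68.2.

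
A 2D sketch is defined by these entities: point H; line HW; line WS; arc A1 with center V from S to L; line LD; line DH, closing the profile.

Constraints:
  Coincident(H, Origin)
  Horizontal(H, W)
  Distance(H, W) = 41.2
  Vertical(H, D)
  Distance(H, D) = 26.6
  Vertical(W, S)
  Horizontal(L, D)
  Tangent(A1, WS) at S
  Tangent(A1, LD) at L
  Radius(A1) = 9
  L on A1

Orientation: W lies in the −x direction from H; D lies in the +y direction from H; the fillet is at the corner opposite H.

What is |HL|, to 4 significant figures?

41.77

H is at the origin; H and W share the same y with |HW| = 41.2 and W on the −x side, so W = (-41.20, 0.000). HD is vertical with |HD| = 26.6 and D on the +y side, so D = (0.000, 26.60). The virtual corner opposite H is at (-41.20, 26.60). The tangent condition forces VS to be normal to WS and A1 meets LD tangentially, so VL is at right angles to LD, with radius 9.0, so the center V sits 9.0 in from both sides at V = (-32.20, 17.60). That places the tangent points at S = (-41.20, 17.60) on WS and L = (-32.20, 26.60) on LD. Then |HL| = |L − H| = 41.77.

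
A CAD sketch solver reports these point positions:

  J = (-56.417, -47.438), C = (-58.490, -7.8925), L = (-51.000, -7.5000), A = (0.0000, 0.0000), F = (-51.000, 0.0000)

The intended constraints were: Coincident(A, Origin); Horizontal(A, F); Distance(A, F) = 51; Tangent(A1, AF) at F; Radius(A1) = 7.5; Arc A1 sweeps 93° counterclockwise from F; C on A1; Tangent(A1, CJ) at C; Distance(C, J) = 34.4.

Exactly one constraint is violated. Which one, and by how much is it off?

Distance(C, J) = 34.4 — off by 5.20.

A = (0.00, 0.00) ✓; A.y = 0.00, F.y = 0.00 ✓; |AF| = 51.00 ✓; ∠(LF, FA) = 90.00° ✓; |LF| = 7.500 ✓; bearing(L→C) − bearing(L→F) = 93.00° ✓; |LC| = 7.500 ✓; ∠(LC, CJ) = 90.00° ✓; |CJ| = 39.60 ✗.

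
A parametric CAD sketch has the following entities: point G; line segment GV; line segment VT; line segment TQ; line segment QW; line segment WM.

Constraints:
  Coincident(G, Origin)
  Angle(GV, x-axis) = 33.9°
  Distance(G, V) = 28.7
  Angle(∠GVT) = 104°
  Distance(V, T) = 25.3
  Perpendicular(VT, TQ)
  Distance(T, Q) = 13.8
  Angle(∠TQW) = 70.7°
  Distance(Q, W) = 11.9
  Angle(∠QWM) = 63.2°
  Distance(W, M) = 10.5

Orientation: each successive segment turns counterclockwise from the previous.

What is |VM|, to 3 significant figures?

21.8

∠TQW = 70.7° gives QW at -50.8° from the x-axis; with |QW| = 11.9, W = (9.75, 25.9). ∠QWM = 63.2° gives WM at 66.0° from the x-axis; with |WM| = 10.5, M = (14.0, 35.5). Then |VM| = |M − V| = 21.8.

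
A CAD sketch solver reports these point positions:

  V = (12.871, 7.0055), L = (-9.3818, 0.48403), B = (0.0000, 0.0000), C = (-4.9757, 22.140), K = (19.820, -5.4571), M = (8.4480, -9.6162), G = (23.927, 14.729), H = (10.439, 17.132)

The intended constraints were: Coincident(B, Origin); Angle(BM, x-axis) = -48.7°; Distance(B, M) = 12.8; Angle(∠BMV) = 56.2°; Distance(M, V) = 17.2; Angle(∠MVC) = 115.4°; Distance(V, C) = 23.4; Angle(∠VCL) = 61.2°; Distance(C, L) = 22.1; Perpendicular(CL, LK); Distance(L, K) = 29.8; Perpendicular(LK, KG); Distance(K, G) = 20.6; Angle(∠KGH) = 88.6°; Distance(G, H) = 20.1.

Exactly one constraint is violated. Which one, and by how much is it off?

Distance(G, H) = 20.1 — off by 6.40.

B = (0.00, 0.00) ✓; BM at -48.70° ✓; |BM| = 12.80 ✓; ∠BMV = 56.20° ✓; |MV| = 17.20 ✓; ∠MVC = 115.4° ✓; |VC| = 23.40 ✓; ∠VCL = 61.20° ✓; |CL| = 22.10 ✓; ∠(CL, LK) = 90.00° ✓; |LK| = 29.80 ✓; ∠(LK, KG) = 90.00° ✓; |KG| = 20.60 ✓; ∠KGH = 88.60° ✓; |GH| = 13.70 ✗.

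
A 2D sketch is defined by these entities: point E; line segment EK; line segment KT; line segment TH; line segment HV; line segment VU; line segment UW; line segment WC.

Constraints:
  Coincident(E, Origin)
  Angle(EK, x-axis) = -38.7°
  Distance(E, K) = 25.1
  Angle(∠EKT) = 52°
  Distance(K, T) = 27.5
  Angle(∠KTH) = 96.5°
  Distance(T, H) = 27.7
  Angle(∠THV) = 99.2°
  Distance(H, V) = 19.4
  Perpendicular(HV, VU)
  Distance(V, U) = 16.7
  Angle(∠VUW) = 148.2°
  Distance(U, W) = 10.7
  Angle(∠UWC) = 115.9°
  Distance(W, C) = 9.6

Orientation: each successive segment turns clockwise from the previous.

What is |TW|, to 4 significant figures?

18.26

E is at the origin; EK runs at -38.7° with length 25.1, so K = (19.59, -15.69). ∠EKT = 52.0° gives KT at -166.7° from the x-axis; with |KT| = 27.5, T = (-7.174, -22.02). ∠KTH = 96.5° gives TH at 109.8° from the x-axis; with |TH| = 27.7, H = (-16.56, 4.042). ∠THV = 99.2° gives HV at 29.00° from the x-axis; with |HV| = 19.4, V = (0.4110, 13.45). HV ⟂ VU, so VU runs at -61.00°; with |VU| = 16.7, U = (8.507, -1.158). ∠VUW = 148.2° gives UW at -92.80° from the x-axis; with |UW| = 10.7, W = (7.985, -11.85). Then |TW| = |W − T| = 18.26.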